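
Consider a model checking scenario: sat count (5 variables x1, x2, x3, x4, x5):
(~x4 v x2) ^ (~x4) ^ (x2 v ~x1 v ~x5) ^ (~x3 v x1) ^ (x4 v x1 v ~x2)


CNF with 5 clauses over 5 vars (32 assignments).
An assignment satisfies CNF iff every clause has >=1 true literal.
Check each row (bits = x1,x2,x3,x4,x5; clause T/F shown):
  row 0 [00000]: clauses=TTTTT -> 1
  row 1 [00001]: clauses=TTTTT -> 1
  row 2 [00010]: clauses=FFTTT -> 0
  row 3 [00011]: clauses=FFTTT -> 0
  row 4 [00100]: clauses=TTTFT -> 0
  row 5 [00101]: clauses=TTTFT -> 0
  row 6 [00110]: clauses=FFTFT -> 0
  row 7 [00111]: clauses=FFTFT -> 0
  row 8 [01000]: clauses=TTTTF -> 0
  row 9 [01001]: clauses=TTTTF -> 0
  row 10 [01010]: clauses=TFTTT -> 0
  row 11 [01011]: clauses=TFTTT -> 0
  row 12 [01100]: clauses=TTTFF -> 0
  row 13 [01101]: clauses=TTTFF -> 0
  row 14 [01110]: clauses=TFTFT -> 0
  row 15 [01111]: clauses=TFTFT -> 0
  row 16 [10000]: clauses=TTTTT -> 1
  row 17 [10001]: clauses=TTFTT -> 0
  row 18 [10010]: clauses=FFTTT -> 0
  row 19 [10011]: clauses=FFFTT -> 0
  row 20 [10100]: clauses=TTTTT -> 1
  row 21 [10101]: clauses=TTFTT -> 0
  row 22 [10110]: clauses=FFTTT -> 0
  row 23 [10111]: clauses=FFFTT -> 0
  row 24 [11000]: clauses=TTTTT -> 1
  row 25 [11001]: clauses=TTTTT -> 1
  row 26 [11010]: clauses=TFTTT -> 0
  row 27 [11011]: clauses=TFTTT -> 0
  row 28 [11100]: clauses=TTTTT -> 1
  row 29 [11101]: clauses=TTTTT -> 1
  row 30 [11110]: clauses=TFTTT -> 0
  row 31 [11111]: clauses=TFTTT -> 0
Full result column, 8 rows per line (x1,x2 fixed per line; x3,x4,x5 runs 000..111 left to right):
  rows 0-7 [x1,x2=00]: 11000000  (ones: 2)
  rows 8-15 [x1,x2=01]: 00000000  (ones: 0)
  rows 16-23 [x1,x2=10]: 10001000  (ones: 2)
  rows 24-31 [x1,x2=11]: 11001100  (ones: 4)
Satisfying assignments = 2+0+2+4 = 8

8


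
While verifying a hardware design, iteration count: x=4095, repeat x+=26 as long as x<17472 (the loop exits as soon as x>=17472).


Step 1: x goes from 4095 toward 17472 by 26; the body runs while x<17472, so iterations = ceil((bound-start)/step)
Step 2: Distance=13377
Step 3: ceil(13377/26)=515

515


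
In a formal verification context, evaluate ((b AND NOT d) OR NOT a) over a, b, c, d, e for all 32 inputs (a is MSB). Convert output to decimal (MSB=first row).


Formula: ((b AND NOT d) OR NOT a) over a, b, c, d, e (32 rows)
Evaluate each row (bits = a,b,c,d,e, MSB first):
  row 0 [00000]: ((0 AND NOT 0) OR NOT 0) -> 1
  row 1 [00001]: ((0 AND NOT 0) OR NOT 0) -> 1
  row 2 [00010]: ((0 AND NOT 1) OR NOT 0) -> 1
  row 3 [00011]: ((0 AND NOT 1) OR NOT 0) -> 1
  row 4 [00100]: ((0 AND NOT 0) OR NOT 0) -> 1
  row 5 [00101]: ((0 AND NOT 0) OR NOT 0) -> 1
  row 6 [00110]: ((0 AND NOT 1) OR NOT 0) -> 1
  row 7 [00111]: ((0 AND NOT 1) OR NOT 0) -> 1
  row 8 [01000]: ((1 AND NOT 0) OR NOT 0) -> 1
  row 9 [01001]: ((1 AND NOT 0) OR NOT 0) -> 1
  row 10 [01010]: ((1 AND NOT 1) OR NOT 0) -> 1
  row 11 [01011]: ((1 AND NOT 1) OR NOT 0) -> 1
  row 12 [01100]: ((1 AND NOT 0) OR NOT 0) -> 1
  row 13 [01101]: ((1 AND NOT 0) OR NOT 0) -> 1
  row 14 [01110]: ((1 AND NOT 1) OR NOT 0) -> 1
  row 15 [01111]: ((1 AND NOT 1) OR NOT 0) -> 1
  row 16 [10000]: ((0 AND NOT 0) OR NOT 1) -> 0
  row 17 [10001]: ((0 AND NOT 0) OR NOT 1) -> 0
  row 18 [10010]: ((0 AND NOT 1) OR NOT 1) -> 0
  row 19 [10011]: ((0 AND NOT 1) OR NOT 1) -> 0
  row 20 [10100]: ((0 AND NOT 0) OR NOT 1) -> 0
  row 21 [10101]: ((0 AND NOT 0) OR NOT 1) -> 0
  row 22 [10110]: ((0 AND NOT 1) OR NOT 1) -> 0
  row 23 [10111]: ((0 AND NOT 1) OR NOT 1) -> 0
  row 24 [11000]: ((1 AND NOT 0) OR NOT 1) -> 1
  row 25 [11001]: ((1 AND NOT 0) OR NOT 1) -> 1
  row 26 [11010]: ((1 AND NOT 1) OR NOT 1) -> 0
  row 27 [11011]: ((1 AND NOT 1) OR NOT 1) -> 0
  row 28 [11100]: ((1 AND NOT 0) OR NOT 1) -> 1
  row 29 [11101]: ((1 AND NOT 0) OR NOT 1) -> 1
  row 30 [11110]: ((1 AND NOT 1) OR NOT 1) -> 0
  row 31 [11111]: ((1 AND NOT 1) OR NOT 1) -> 0
Full result column, 4 rows per line (a,b,c fixed per line; d,e runs 00..11 left to right):
  rows 0-3 [a,b,c=000]: 1111  = hex F
  rows 4-7 [a,b,c=001]: 1111  = hex F
  rows 8-11 [a,b,c=010]: 1111  = hex F
  rows 12-15 [a,b,c=011]: 1111  = hex F
  rows 16-19 [a,b,c=100]: 0000  = hex 0
  rows 20-23 [a,b,c=101]: 0000  = hex 0
  rows 24-27 [a,b,c=110]: 1100  = hex C
  rows 28-31 [a,b,c=111]: 1100  = hex C
Output column (row 0 .. row 31) = 11111111111111110000000011001100
Output column grouped in 4s = 1111 1111 1111 1111 0000 0000 1100 1100 = 0xFFFF00CC
Convert to decimal digit by digit (value = value*16 + digit):
  F -> 15
  15*16 + 15 (F) = 255
  255*16 + 15 (F) = 4095
  4095*16 + 15 (F) = 65535
  65535*16 + 0 = 1048560
  1048560*16 + 0 = 16776960
  16776960*16 + 12 (C) = 268431372
  268431372*16 + 12 (C) = 4294901964
Decimal = 4294901964

4294901964


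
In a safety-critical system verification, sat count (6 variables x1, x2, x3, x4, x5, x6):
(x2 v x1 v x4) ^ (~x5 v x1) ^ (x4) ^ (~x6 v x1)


CNF with 4 clauses over 6 vars (64 assignments).
An assignment satisfies CNF iff every clause has >=1 true literal.
Check each row (bits = x1,x2,x3,x4,x5,x6; clause T/F shown):
  row 0 [000000]: clauses=FTFT -> 0
  row 1 [000001]: clauses=FTFF -> 0
  row 2 [000010]: clauses=FFFT -> 0
  row 3 [000011]: clauses=FFFF -> 0
  row 4 [000100]: clauses=TTTT -> 1
  (every remaining row is evaluated the same way; all 64 results are listed next)
Full result column, 8 rows per line (x1,x2,x3 fixed per line; x4,x5,x6 runs 000..111 left to right):
  rows 0-7 [x1,x2,x3=000]: 00001000  (ones: 1)
  rows 8-15 [x1,x2,x3=001]: 00001000  (ones: 1)
  rows 16-23 [x1,x2,x3=010]: 00001000  (ones: 1)
  rows 24-31 [x1,x2,x3=011]: 00001000  (ones: 1)
  rows 32-39 [x1,x2,x3=100]: 00001111  (ones: 4)
  rows 40-47 [x1,x2,x3=101]: 00001111  (ones: 4)
  rows 48-55 [x1,x2,x3=110]: 00001111  (ones: 4)
  rows 56-63 [x1,x2,x3=111]: 00001111  (ones: 4)
Satisfying assignments = 1+1+1+1+4+4+4+4 = 20

20


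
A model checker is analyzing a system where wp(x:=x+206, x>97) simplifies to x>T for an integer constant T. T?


Formula: wp(x:=E, P) = P[E/x] (substitute E for x in postcondition)
Step 1: Postcondition: x>97
Step 2: Substitute x+206 for x: x+206>97
Step 3: Solve for x: x > 97-206 = -109

-109


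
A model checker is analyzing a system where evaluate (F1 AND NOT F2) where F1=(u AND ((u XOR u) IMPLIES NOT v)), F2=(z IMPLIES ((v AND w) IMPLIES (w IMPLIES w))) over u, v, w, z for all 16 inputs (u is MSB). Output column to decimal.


F1 = (u AND ((u XOR u) IMPLIES NOT v))
F2 = (z IMPLIES ((v AND w) IMPLIES (w IMPLIES w)))
Counterexample to F1=>F2 is where F1=1 and F2=0.
Evaluate each row (bits = u,v,w,z, MSB first):
  row 0 [0000]: F1=0 F2=1 -> F1&~F2 -> 0
  row 1 [0001]: F1=0 F2=1 -> F1&~F2 -> 0
  row 2 [0010]: F1=0 F2=1 -> F1&~F2 -> 0
  row 3 [0011]: F1=0 F2=1 -> F1&~F2 -> 0
  row 4 [0100]: F1=0 F2=1 -> F1&~F2 -> 0
  row 5 [0101]: F1=0 F2=1 -> F1&~F2 -> 0
  row 6 [0110]: F1=0 F2=1 -> F1&~F2 -> 0
  row 7 [0111]: F1=0 F2=1 -> F1&~F2 -> 0
  row 8 [1000]: F1=1 F2=1 -> F1&~F2 -> 0
  row 9 [1001]: F1=1 F2=1 -> F1&~F2 -> 0
  row 10 [1010]: F1=1 F2=1 -> F1&~F2 -> 0
  row 11 [1011]: F1=1 F2=1 -> F1&~F2 -> 0
  row 12 [1100]: F1=1 F2=1 -> F1&~F2 -> 0
  row 13 [1101]: F1=1 F2=1 -> F1&~F2 -> 0
  row 14 [1110]: F1=1 F2=1 -> F1&~F2 -> 0
  row 15 [1111]: F1=1 F2=1 -> F1&~F2 -> 0
Full result column, 4 rows per line (u,v fixed per line; w,z runs 00..11 left to right):
  rows 0-3 [u,v=00]: 0000  = hex 0
  rows 4-7 [u,v=01]: 0000  = hex 0
  rows 8-11 [u,v=10]: 0000  = hex 0
  rows 12-15 [u,v=11]: 0000  = hex 0
Counterexample vector (row 0 .. row 15) = 0000000000000000
Output column grouped in 4s = 0000 0000 0000 0000 = 0x0000
Convert to decimal digit by digit (value = value*16 + digit):
  0 -> 0
  0*16 + 0 = 0
  0*16 + 0 = 0
  0*16 + 0 = 0
Decimal = 0

0


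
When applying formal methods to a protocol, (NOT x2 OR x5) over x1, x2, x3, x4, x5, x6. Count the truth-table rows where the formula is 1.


Formula: (NOT x2 OR x5) over 6 vars (64 rows)
Evaluate each row (x1, x2, x3, x4, x5, x6 as bits, MSB first):
  row 0 [000000]: (NOT 0 OR 0) -> 1
  row 1 [000001]: (NOT 0 OR 0) -> 1
  row 2 [000010]: (NOT 0 OR 1) -> 1
  row 3 [000011]: (NOT 0 OR 1) -> 1
  row 4 [000100]: (NOT 0 OR 0) -> 1
  (every remaining row is evaluated the same way; all 64 results are listed next)
Full result column, 8 rows per line (x1,x2,x3 fixed per line; x4,x5,x6 runs 000..111 left to right):
  rows 0-7 [x1,x2,x3=000]: 11111111  (ones: 8)
  rows 8-15 [x1,x2,x3=001]: 11111111  (ones: 8)
  rows 16-23 [x1,x2,x3=010]: 00110011  (ones: 4)
  rows 24-31 [x1,x2,x3=011]: 00110011  (ones: 4)
  rows 32-39 [x1,x2,x3=100]: 11111111  (ones: 8)
  rows 40-47 [x1,x2,x3=101]: 11111111  (ones: 8)
  rows 48-55 [x1,x2,x3=110]: 00110011  (ones: 4)
  rows 56-63 [x1,x2,x3=111]: 00110011  (ones: 4)
Count of 1-rows = 8+8+4+4+8+8+4+4 = 48

48


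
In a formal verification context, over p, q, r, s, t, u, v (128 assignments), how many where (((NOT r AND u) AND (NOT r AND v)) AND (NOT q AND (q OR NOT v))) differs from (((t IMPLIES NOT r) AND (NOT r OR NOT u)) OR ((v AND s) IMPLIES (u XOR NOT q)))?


F1 = (((NOT r AND u) AND (NOT r AND v)) AND (NOT q AND (q OR NOT v)))
F2 = (((t IMPLIES NOT r) AND (NOT r OR NOT u)) OR ((v AND s) IMPLIES (u XOR NOT q)))
Evaluate both on each of 128 rows (bits = p,q,r,s,t,u,v):
  row 0 [0000000]: F1=0 F2=1 (differ) -> 1
  row 1 [0000001]: F1=0 F2=1 (differ) -> 1
  row 2 [0000010]: F1=0 F2=1 (differ) -> 1
  row 3 [0000011]: F1=0 F2=1 (differ) -> 1
  row 4 [0000100]: F1=0 F2=1 (differ) -> 1
  (every remaining row is evaluated the same way; all 128 results are listed next)
Full result column, 8 rows per line (p,q,r,s fixed per line; t,u,v runs 000..111 left to right):
  rows 0-7 [p,q,r,s=0000]: 11111111  (ones: 8)
  rows 8-15 [p,q,r,s=0001]: 11111111  (ones: 8)
  rows 16-23 [p,q,r,s=0010]: 11111111  (ones: 8)
  rows 24-31 [p,q,r,s=0011]: 11101110  (ones: 6)
  rows 32-39 [p,q,r,s=0100]: 11111111  (ones: 8)
  rows 40-47 [p,q,r,s=0101]: 11111111  (ones: 8)
  rows 48-55 [p,q,r,s=0110]: 11111111  (ones: 8)
  rows 56-63 [p,q,r,s=0111]: 11111011  (ones: 7)
  rows 64-71 [p,q,r,s=1000]: 11111111  (ones: 8)
  rows 72-79 [p,q,r,s=1001]: 11111111  (ones: 8)
  rows 80-87 [p,q,r,s=1010]: 11111111  (ones: 8)
  rows 88-95 [p,q,r,s=1011]: 11101110  (ones: 6)
  rows 96-103 [p,q,r,s=1100]: 11111111  (ones: 8)
  rows 104-111 [p,q,r,s=1101]: 11111111  (ones: 8)
  rows 112-119 [p,q,r,s=1110]: 11111111  (ones: 8)
  rows 120-127 [p,q,r,s=1111]: 11111011  (ones: 7)
Disagreements = 8+8+8+6+8+8+8+7+8+8+8+6+8+8+8+7 = 122

122


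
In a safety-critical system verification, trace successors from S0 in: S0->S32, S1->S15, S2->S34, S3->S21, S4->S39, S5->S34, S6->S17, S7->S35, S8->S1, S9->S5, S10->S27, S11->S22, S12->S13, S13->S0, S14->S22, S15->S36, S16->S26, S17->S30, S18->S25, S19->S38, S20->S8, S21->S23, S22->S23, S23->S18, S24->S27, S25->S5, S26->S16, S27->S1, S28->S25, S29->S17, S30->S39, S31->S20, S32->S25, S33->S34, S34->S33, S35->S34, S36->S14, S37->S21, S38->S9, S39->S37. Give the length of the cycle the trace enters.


Trace from S0 until a state repeats:
  S0 -> S32 -> S25 -> S5 -> S34 -> S33 -> S34
S34 first seen at step 4, revisited at step 6.
Cycle length = 6 - 4 = 2

2


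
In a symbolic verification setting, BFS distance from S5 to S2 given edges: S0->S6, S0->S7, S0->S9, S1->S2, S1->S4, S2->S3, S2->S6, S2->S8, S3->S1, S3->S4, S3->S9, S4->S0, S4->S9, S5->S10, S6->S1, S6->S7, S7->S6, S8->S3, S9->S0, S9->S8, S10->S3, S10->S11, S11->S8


BFS layer-by-layer from S5:
  dist 0: {S5}
  dist 1: {S10}
  dist 2: {S3, S11}
  dist 3: {S1, S4, S8, S9}
  dist 4: {S0, S2}
  -> S2 reached at distance 4
Shortest path length = 4

4


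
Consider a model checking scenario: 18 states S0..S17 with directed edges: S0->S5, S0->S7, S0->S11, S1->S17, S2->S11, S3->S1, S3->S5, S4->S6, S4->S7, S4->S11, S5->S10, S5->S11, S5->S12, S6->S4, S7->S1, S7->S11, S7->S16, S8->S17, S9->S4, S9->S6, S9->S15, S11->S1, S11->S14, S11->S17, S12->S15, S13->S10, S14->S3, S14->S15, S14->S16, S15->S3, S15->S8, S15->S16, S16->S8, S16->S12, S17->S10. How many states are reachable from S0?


BFS from S0:
  layer 0: {S0}
  layer 1: {S5, S7, S11}
  layer 2: {S1, S10, S12, S14, S16, S17}
  layer 3: {S3, S8, S15}
Reachable set: {S0, S1, S3, S5, S7, S8, S10, S11, S12, S14, S15, S16, S17}
Count = 13

13


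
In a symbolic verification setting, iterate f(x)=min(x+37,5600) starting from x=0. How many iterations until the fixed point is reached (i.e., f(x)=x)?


Step 1: x=0, cap=5600, increment=37
Step 2: x grows by 37 each step until capped at 5600; fixed point is x=5600
Step 3: iterations = ceil(5600/37) = 152

152


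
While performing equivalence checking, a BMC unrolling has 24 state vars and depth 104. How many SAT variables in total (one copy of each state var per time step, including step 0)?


BMC unrolls to depth k, creating one copy of each state var for steps 0..k.
Step count = 104 + 1 = 105 (steps 0 through 104)
Vars per step = 24
Total = 24 * 105 = 2520

2520


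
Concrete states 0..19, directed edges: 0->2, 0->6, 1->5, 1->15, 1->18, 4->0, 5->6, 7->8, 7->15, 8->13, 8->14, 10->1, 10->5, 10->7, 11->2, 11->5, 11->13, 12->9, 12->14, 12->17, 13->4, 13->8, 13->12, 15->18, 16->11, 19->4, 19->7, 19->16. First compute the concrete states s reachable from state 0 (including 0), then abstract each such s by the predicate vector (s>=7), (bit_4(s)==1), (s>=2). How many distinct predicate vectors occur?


BFS from 0:
Concrete reachable: {0, 2, 6}
Abstract via predicates (s>=7), (bit_4(s)==1), (s>=2):
  (0,0,0) <- {0}
  (0,0,1) <- {2, 6}
Distinct abstract states = 2

2


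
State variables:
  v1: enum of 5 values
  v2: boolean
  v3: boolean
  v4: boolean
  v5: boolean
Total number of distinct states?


State space = product of domain sizes of all variables.
Domain sizes:
  v1 (enum of 5 values): 5
  v2 (boolean): 2
  v3 (boolean): 2
  v4 (boolean): 2
  v5 (boolean): 2
Product = 5 * 2 * 2 * 2 * 2 = 80

80


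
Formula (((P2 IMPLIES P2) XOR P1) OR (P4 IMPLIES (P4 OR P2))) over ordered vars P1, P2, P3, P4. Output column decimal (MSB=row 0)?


Formula: (((P2 IMPLIES P2) XOR P1) OR (P4 IMPLIES (P4 OR P2))) over P1, P2, P3, P4 (16 rows)
Evaluate each row (bits = P1,P2,P3,P4, MSB first):
  row 0 [0000]: (((0 IMPLIES 0) XOR 0) OR (0 IMPLIES (0 OR 0))) -> 1
  row 1 [0001]: (((0 IMPLIES 0) XOR 0) OR (1 IMPLIES (1 OR 0))) -> 1
  row 2 [0010]: (((0 IMPLIES 0) XOR 0) OR (0 IMPLIES (0 OR 0))) -> 1
  row 3 [0011]: (((0 IMPLIES 0) XOR 0) OR (1 IMPLIES (1 OR 0))) -> 1
  row 4 [0100]: (((1 IMPLIES 1) XOR 0) OR (0 IMPLIES (0 OR 1))) -> 1
  row 5 [0101]: (((1 IMPLIES 1) XOR 0) OR (1 IMPLIES (1 OR 1))) -> 1
  row 6 [0110]: (((1 IMPLIES 1) XOR 0) OR (0 IMPLIES (0 OR 1))) -> 1
  row 7 [0111]: (((1 IMPLIES 1) XOR 0) OR (1 IMPLIES (1 OR 1))) -> 1
  row 8 [1000]: (((0 IMPLIES 0) XOR 1) OR (0 IMPLIES (0 OR 0))) -> 1
  row 9 [1001]: (((0 IMPLIES 0) XOR 1) OR (1 IMPLIES (1 OR 0))) -> 1
  row 10 [1010]: (((0 IMPLIES 0) XOR 1) OR (0 IMPLIES (0 OR 0))) -> 1
  row 11 [1011]: (((0 IMPLIES 0) XOR 1) OR (1 IMPLIES (1 OR 0))) -> 1
  row 12 [1100]: (((1 IMPLIES 1) XOR 1) OR (0 IMPLIES (0 OR 1))) -> 1
  row 13 [1101]: (((1 IMPLIES 1) XOR 1) OR (1 IMPLIES (1 OR 1))) -> 1
  row 14 [1110]: (((1 IMPLIES 1) XOR 1) OR (0 IMPLIES (0 OR 1))) -> 1
  row 15 [1111]: (((1 IMPLIES 1) XOR 1) OR (1 IMPLIES (1 OR 1))) -> 1
Full result column, 4 rows per line (P1,P2 fixed per line; P3,P4 runs 00..11 left to right):
  rows 0-3 [P1,P2=00]: 1111  = hex F
  rows 4-7 [P1,P2=01]: 1111  = hex F
  rows 8-11 [P1,P2=10]: 1111  = hex F
  rows 12-15 [P1,P2=11]: 1111  = hex F
Output column (row 0 .. row 15) = 1111111111111111
Output column grouped in 4s = 1111 1111 1111 1111 = 0xFFFF
Convert to decimal digit by digit (value = value*16 + digit):
  F -> 15
  15*16 + 15 (F) = 255
  255*16 + 15 (F) = 4095
  4095*16 + 15 (F) = 65535
Decimal = 65535

65535


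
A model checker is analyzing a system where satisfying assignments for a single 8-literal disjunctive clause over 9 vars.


Step 1: Total=2^9=512
Step 2: Unsat when all 8 false: 2^1=2
Step 3: Sat=512-2=510

510


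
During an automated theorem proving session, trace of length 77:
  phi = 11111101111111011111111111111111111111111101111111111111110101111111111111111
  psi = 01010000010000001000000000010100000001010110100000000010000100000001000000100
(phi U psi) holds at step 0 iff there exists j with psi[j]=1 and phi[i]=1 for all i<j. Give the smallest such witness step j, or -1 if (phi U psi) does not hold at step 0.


(phi U psi) at 0: need smallest j with psi[j]=1 and phi[i]=1 for all i in [0,j).
Scan from step 0:
  step 0: phi=1, psi=0 -> continue
  step 1: psi=1 and phi held for [0,1) -> witness found
Witness step = 1

1


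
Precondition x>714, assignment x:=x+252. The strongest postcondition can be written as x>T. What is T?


Formula: sp(P, x:=E) = exists old_x. (x = E[old_x/x]) AND P[old_x/x] (old_x is the value of x before the assignment; eliminate old_x by solving x = E[old_x/x] for old_x)
Step 1: Precondition P: x>714, i.e. old_x > 714
Step 2: Assignment gives x = old_x + 252, so old_x = x - 252
Step 3: Substitute into P: x - 252 > 714
Step 4: Simplify: x > 714+252 = 966

966


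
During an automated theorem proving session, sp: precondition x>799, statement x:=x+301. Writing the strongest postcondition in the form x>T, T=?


Formula: sp(P, x:=E) = exists old_x. (x = E[old_x/x]) AND P[old_x/x] (old_x is the value of x before the assignment; eliminate old_x by solving x = E[old_x/x] for old_x)
Step 1: Precondition P: x>799, i.e. old_x > 799
Step 2: Assignment gives x = old_x + 301, so old_x = x - 301
Step 3: Substitute into P: x - 301 > 799
Step 4: Simplify: x > 799+301 = 1100

1100


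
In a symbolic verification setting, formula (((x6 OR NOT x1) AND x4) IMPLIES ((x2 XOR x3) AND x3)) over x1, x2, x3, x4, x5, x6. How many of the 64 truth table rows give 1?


Formula: (((x6 OR NOT x1) AND x4) IMPLIES ((x2 XOR x3) AND x3)) over 6 vars (64 rows)
Evaluate each row (x1, x2, x3, x4, x5, x6 as bits, MSB first):
  row 0 [000000]: (((0 OR NOT 0) AND 0) IMPLIES ((0 XOR 0) AND 0)) -> 1
  row 1 [000001]: (((1 OR NOT 0) AND 0) IMPLIES ((0 XOR 0) AND 0)) -> 1
  row 2 [000010]: (((0 OR NOT 0) AND 0) IMPLIES ((0 XOR 0) AND 0)) -> 1
  row 3 [000011]: (((1 OR NOT 0) AND 0) IMPLIES ((0 XOR 0) AND 0)) -> 1
  row 4 [000100]: (((0 OR NOT 0) AND 1) IMPLIES ((0 XOR 0) AND 0)) -> 0
  (every remaining row is evaluated the same way; all 64 results are listed next)
Full result column, 8 rows per line (x1,x2,x3 fixed per line; x4,x5,x6 runs 000..111 left to right):
  rows 0-7 [x1,x2,x3=000]: 11110000  (ones: 4)
  rows 8-15 [x1,x2,x3=001]: 11111111  (ones: 8)
  rows 16-23 [x1,x2,x3=010]: 11110000  (ones: 4)
  rows 24-31 [x1,x2,x3=011]: 11110000  (ones: 4)
  rows 32-39 [x1,x2,x3=100]: 11111010  (ones: 6)
  rows 40-47 [x1,x2,x3=101]: 11111111  (ones: 8)
  rows 48-55 [x1,x2,x3=110]: 11111010  (ones: 6)
  rows 56-63 [x1,x2,x3=111]: 11111010  (ones: 6)
Count of 1-rows = 4+8+4+4+6+8+6+6 = 46

46


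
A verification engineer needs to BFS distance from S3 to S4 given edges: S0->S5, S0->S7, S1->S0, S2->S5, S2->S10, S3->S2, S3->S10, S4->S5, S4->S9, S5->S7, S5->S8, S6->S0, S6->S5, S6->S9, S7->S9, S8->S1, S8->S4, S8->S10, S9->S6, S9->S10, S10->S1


BFS layer-by-layer from S3:
  dist 0: {S3}
  dist 1: {S2, S10}
  dist 2: {S1, S5}
  dist 3: {S0, S7, S8}
  dist 4: {S4, S9}
  -> S4 reached at distance 4
Shortest path length = 4

4


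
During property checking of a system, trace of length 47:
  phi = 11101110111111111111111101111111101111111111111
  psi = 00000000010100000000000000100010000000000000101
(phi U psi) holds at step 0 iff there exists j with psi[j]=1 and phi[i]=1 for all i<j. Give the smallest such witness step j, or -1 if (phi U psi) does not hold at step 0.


(phi U psi) at 0: need smallest j with psi[j]=1 and phi[i]=1 for all i in [0,j).
Scan from step 0:
  step 0: phi=1, psi=0 -> continue
  step 1: phi=1, psi=0 -> continue
  step 2: phi=1, psi=0 -> continue
  step 3: phi=0 -> phi-prefix broken from here
  step 9: psi=1 but phi already failed -> not a witness
  step 11: psi=1 but phi already failed -> not a witness
  step 26: psi=1 but phi already failed -> not a witness
  step 30: psi=1 but phi already failed -> not a witness
  step 44: psi=1 but phi already failed -> not a witness
  step 46: psi=1 but phi already failed -> not a witness
  end of trace: no witness -> -1
Witness step = -1

-1


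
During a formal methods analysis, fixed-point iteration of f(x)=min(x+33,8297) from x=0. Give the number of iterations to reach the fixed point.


Step 1: x=0, cap=8297, increment=33
Step 2: x grows by 33 each step until capped at 8297; fixed point is x=8297
Step 3: iterations = ceil(8297/33) = 252

252


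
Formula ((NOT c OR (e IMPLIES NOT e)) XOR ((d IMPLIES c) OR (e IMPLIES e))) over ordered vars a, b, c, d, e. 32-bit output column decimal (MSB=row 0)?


Formula: ((NOT c OR (e IMPLIES NOT e)) XOR ((d IMPLIES c) OR (e IMPLIES e))) over a, b, c, d, e (32 rows)
Evaluate each row (bits = a,b,c,d,e, MSB first):
  row 0 [00000]: ((NOT 0 OR (0 IMPLIES NOT 0)) XOR ((0 IMPLIES 0) OR (0 IMPLIES 0))) -> 0
  row 1 [00001]: ((NOT 0 OR (1 IMPLIES NOT 1)) XOR ((0 IMPLIES 0) OR (1 IMPLIES 1))) -> 0
  row 2 [00010]: ((NOT 0 OR (0 IMPLIES NOT 0)) XOR ((1 IMPLIES 0) OR (0 IMPLIES 0))) -> 0
  row 3 [00011]: ((NOT 0 OR (1 IMPLIES NOT 1)) XOR ((1 IMPLIES 0) OR (1 IMPLIES 1))) -> 0
  row 4 [00100]: ((NOT 1 OR (0 IMPLIES NOT 0)) XOR ((0 IMPLIES 1) OR (0 IMPLIES 0))) -> 0
  row 5 [00101]: ((NOT 1 OR (1 IMPLIES NOT 1)) XOR ((0 IMPLIES 1) OR (1 IMPLIES 1))) -> 1
  row 6 [00110]: ((NOT 1 OR (0 IMPLIES NOT 0)) XOR ((1 IMPLIES 1) OR (0 IMPLIES 0))) -> 0
  row 7 [00111]: ((NOT 1 OR (1 IMPLIES NOT 1)) XOR ((1 IMPLIES 1) OR (1 IMPLIES 1))) -> 1
  row 8 [01000]: ((NOT 0 OR (0 IMPLIES NOT 0)) XOR ((0 IMPLIES 0) OR (0 IMPLIES 0))) -> 0
  row 9 [01001]: ((NOT 0 OR (1 IMPLIES NOT 1)) XOR ((0 IMPLIES 0) OR (1 IMPLIES 1))) -> 0
  row 10 [01010]: ((NOT 0 OR (0 IMPLIES NOT 0)) XOR ((1 IMPLIES 0) OR (0 IMPLIES 0))) -> 0
  row 11 [01011]: ((NOT 0 OR (1 IMPLIES NOT 1)) XOR ((1 IMPLIES 0) OR (1 IMPLIES 1))) -> 0
  row 12 [01100]: ((NOT 1 OR (0 IMPLIES NOT 0)) XOR ((0 IMPLIES 1) OR (0 IMPLIES 0))) -> 0
  row 13 [01101]: ((NOT 1 OR (1 IMPLIES NOT 1)) XOR ((0 IMPLIES 1) OR (1 IMPLIES 1))) -> 1
  row 14 [01110]: ((NOT 1 OR (0 IMPLIES NOT 0)) XOR ((1 IMPLIES 1) OR (0 IMPLIES 0))) -> 0
  row 15 [01111]: ((NOT 1 OR (1 IMPLIES NOT 1)) XOR ((1 IMPLIES 1) OR (1 IMPLIES 1))) -> 1
  row 16 [10000]: ((NOT 0 OR (0 IMPLIES NOT 0)) XOR ((0 IMPLIES 0) OR (0 IMPLIES 0))) -> 0
  row 17 [10001]: ((NOT 0 OR (1 IMPLIES NOT 1)) XOR ((0 IMPLIES 0) OR (1 IMPLIES 1))) -> 0
  row 18 [10010]: ((NOT 0 OR (0 IMPLIES NOT 0)) XOR ((1 IMPLIES 0) OR (0 IMPLIES 0))) -> 0
  row 19 [10011]: ((NOT 0 OR (1 IMPLIES NOT 1)) XOR ((1 IMPLIES 0) OR (1 IMPLIES 1))) -> 0
  row 20 [10100]: ((NOT 1 OR (0 IMPLIES NOT 0)) XOR ((0 IMPLIES 1) OR (0 IMPLIES 0))) -> 0
  row 21 [10101]: ((NOT 1 OR (1 IMPLIES NOT 1)) XOR ((0 IMPLIES 1) OR (1 IMPLIES 1))) -> 1
  row 22 [10110]: ((NOT 1 OR (0 IMPLIES NOT 0)) XOR ((1 IMPLIES 1) OR (0 IMPLIES 0))) -> 0
  row 23 [10111]: ((NOT 1 OR (1 IMPLIES NOT 1)) XOR ((1 IMPLIES 1) OR (1 IMPLIES 1))) -> 1
  row 24 [11000]: ((NOT 0 OR (0 IMPLIES NOT 0)) XOR ((0 IMPLIES 0) OR (0 IMPLIES 0))) -> 0
  row 25 [11001]: ((NOT 0 OR (1 IMPLIES NOT 1)) XOR ((0 IMPLIES 0) OR (1 IMPLIES 1))) -> 0
  row 26 [11010]: ((NOT 0 OR (0 IMPLIES NOT 0)) XOR ((1 IMPLIES 0) OR (0 IMPLIES 0))) -> 0
  row 27 [11011]: ((NOT 0 OR (1 IMPLIES NOT 1)) XOR ((1 IMPLIES 0) OR (1 IMPLIES 1))) -> 0
  row 28 [11100]: ((NOT 1 OR (0 IMPLIES NOT 0)) XOR ((0 IMPLIES 1) OR (0 IMPLIES 0))) -> 0
  row 29 [11101]: ((NOT 1 OR (1 IMPLIES NOT 1)) XOR ((0 IMPLIES 1) OR (1 IMPLIES 1))) -> 1
  row 30 [11110]: ((NOT 1 OR (0 IMPLIES NOT 0)) XOR ((1 IMPLIES 1) OR (0 IMPLIES 0))) -> 0
  row 31 [11111]: ((NOT 1 OR (1 IMPLIES NOT 1)) XOR ((1 IMPLIES 1) OR (1 IMPLIES 1))) -> 1
Full result column, 4 rows per line (a,b,c fixed per line; d,e runs 00..11 left to right):
  rows 0-3 [a,b,c=000]: 0000  = hex 0
  rows 4-7 [a,b,c=001]: 0101  = hex 5
  rows 8-11 [a,b,c=010]: 0000  = hex 0
  rows 12-15 [a,b,c=011]: 0101  = hex 5
  rows 16-19 [a,b,c=100]: 0000  = hex 0
  rows 20-23 [a,b,c=101]: 0101  = hex 5
  rows 24-27 [a,b,c=110]: 0000  = hex 0
  rows 28-31 [a,b,c=111]: 0101  = hex 5
Output column (row 0 .. row 31) = 00000101000001010000010100000101
Output column grouped in 4s = 0000 0101 0000 0101 0000 0101 0000 0101 = 0x05050505
Convert to decimal digit by digit (value = value*16 + digit):
  0 -> 0
  0*16 + 5 = 5
  5*16 + 0 = 80
  80*16 + 5 = 1285
  1285*16 + 0 = 20560
  20560*16 + 5 = 328965
  328965*16 + 0 = 5263440
  5263440*16 + 5 = 84215045
Decimal = 84215045

84215045


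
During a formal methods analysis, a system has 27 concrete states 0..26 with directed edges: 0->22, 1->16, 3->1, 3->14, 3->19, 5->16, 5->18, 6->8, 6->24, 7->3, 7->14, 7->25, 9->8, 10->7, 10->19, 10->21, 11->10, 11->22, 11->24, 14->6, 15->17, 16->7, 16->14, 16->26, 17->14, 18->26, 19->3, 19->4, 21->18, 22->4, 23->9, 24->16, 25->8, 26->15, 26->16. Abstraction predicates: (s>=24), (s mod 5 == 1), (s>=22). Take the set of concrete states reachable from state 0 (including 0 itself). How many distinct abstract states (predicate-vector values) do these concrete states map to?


BFS from 0:
Concrete reachable: {0, 4, 22}
Abstract via predicates (s>=24), (s mod 5 == 1), (s>=22):
  (0,0,0) <- {0, 4}
  (0,0,1) <- {22}
Distinct abstract states = 2

2


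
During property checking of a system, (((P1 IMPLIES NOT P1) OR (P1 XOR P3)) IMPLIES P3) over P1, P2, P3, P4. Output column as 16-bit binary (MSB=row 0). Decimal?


Formula: (((P1 IMPLIES NOT P1) OR (P1 XOR P3)) IMPLIES P3) over P1, P2, P3, P4 (16 rows)
Evaluate each row (bits = P1,P2,P3,P4, MSB first):
  row 0 [0000]: (((0 IMPLIES NOT 0) OR (0 XOR 0)) IMPLIES 0) -> 0
  row 1 [0001]: (((0 IMPLIES NOT 0) OR (0 XOR 0)) IMPLIES 0) -> 0
  row 2 [0010]: (((0 IMPLIES NOT 0) OR (0 XOR 1)) IMPLIES 1) -> 1
  row 3 [0011]: (((0 IMPLIES NOT 0) OR (0 XOR 1)) IMPLIES 1) -> 1
  row 4 [0100]: (((0 IMPLIES NOT 0) OR (0 XOR 0)) IMPLIES 0) -> 0
  row 5 [0101]: (((0 IMPLIES NOT 0) OR (0 XOR 0)) IMPLIES 0) -> 0
  row 6 [0110]: (((0 IMPLIES NOT 0) OR (0 XOR 1)) IMPLIES 1) -> 1
  row 7 [0111]: (((0 IMPLIES NOT 0) OR (0 XOR 1)) IMPLIES 1) -> 1
  row 8 [1000]: (((1 IMPLIES NOT 1) OR (1 XOR 0)) IMPLIES 0) -> 0
  row 9 [1001]: (((1 IMPLIES NOT 1) OR (1 XOR 0)) IMPLIES 0) -> 0
  row 10 [1010]: (((1 IMPLIES NOT 1) OR (1 XOR 1)) IMPLIES 1) -> 1
  row 11 [1011]: (((1 IMPLIES NOT 1) OR (1 XOR 1)) IMPLIES 1) -> 1
  row 12 [1100]: (((1 IMPLIES NOT 1) OR (1 XOR 0)) IMPLIES 0) -> 0
  row 13 [1101]: (((1 IMPLIES NOT 1) OR (1 XOR 0)) IMPLIES 0) -> 0
  row 14 [1110]: (((1 IMPLIES NOT 1) OR (1 XOR 1)) IMPLIES 1) -> 1
  row 15 [1111]: (((1 IMPLIES NOT 1) OR (1 XOR 1)) IMPLIES 1) -> 1
Full result column, 4 rows per line (P1,P2 fixed per line; P3,P4 runs 00..11 left to right):
  rows 0-3 [P1,P2=00]: 0011  = hex 3
  rows 4-7 [P1,P2=01]: 0011  = hex 3
  rows 8-11 [P1,P2=10]: 0011  = hex 3
  rows 12-15 [P1,P2=11]: 0011  = hex 3
Output column (row 0 .. row 15) = 0011001100110011
Output column grouped in 4s = 0011 0011 0011 0011 = 0x3333
Convert to decimal digit by digit (value = value*16 + digit):
  3 -> 3
  3*16 + 3 = 51
  51*16 + 3 = 819
  819*16 + 3 = 13107
Decimal = 13107

13107


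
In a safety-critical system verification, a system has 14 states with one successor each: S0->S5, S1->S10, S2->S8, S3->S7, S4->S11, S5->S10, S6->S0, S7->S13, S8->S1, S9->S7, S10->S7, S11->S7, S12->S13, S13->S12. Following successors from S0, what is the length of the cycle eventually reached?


Trace from S0 until a state repeats:
  S0 -> S5 -> S10 -> S7 -> S13 -> S12 -> S13
S13 first seen at step 4, revisited at step 6.
Cycle length = 6 - 4 = 2

2


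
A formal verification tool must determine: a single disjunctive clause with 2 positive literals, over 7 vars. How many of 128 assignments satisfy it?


Step 1: Total=2^7=128
Step 2: Unsat when all 2 false: 2^5=32
Step 3: Sat=128-32=96

96


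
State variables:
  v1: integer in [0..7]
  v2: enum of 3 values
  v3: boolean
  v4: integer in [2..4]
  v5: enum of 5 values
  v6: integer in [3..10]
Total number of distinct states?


State space = product of domain sizes of all variables.
Domain sizes:
  v1 (integer in [0..7]): 8
  v2 (enum of 3 values): 3
  v3 (boolean): 2
  v4 (integer in [2..4]): 3
  v5 (enum of 5 values): 5
  v6 (integer in [3..10]): 8
Product = 8 * 3 * 2 * 3 * 5 * 8 = 5760

5760


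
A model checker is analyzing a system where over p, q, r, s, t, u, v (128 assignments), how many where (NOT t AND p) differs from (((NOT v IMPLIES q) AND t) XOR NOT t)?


F1 = (NOT t AND p)
F2 = (((NOT v IMPLIES q) AND t) XOR NOT t)
Evaluate both on each of 128 rows (bits = p,q,r,s,t,u,v):
  row 0 [0000000]: F1=0 F2=1 (differ) -> 1
  row 1 [0000001]: F1=0 F2=1 (differ) -> 1
  row 2 [0000010]: F1=0 F2=1 (differ) -> 1
  row 3 [0000011]: F1=0 F2=1 (differ) -> 1
  row 4 [0000100]: F1=0 F2=0 -> 0
  (every remaining row is evaluated the same way; all 128 results are listed next)
Full result column, 8 rows per line (p,q,r,s fixed per line; t,u,v runs 000..111 left to right):
  rows 0-7 [p,q,r,s=0000]: 11110101  (ones: 6)
  rows 8-15 [p,q,r,s=0001]: 11110101  (ones: 6)
  rows 16-23 [p,q,r,s=0010]: 11110101  (ones: 6)
  rows 24-31 [p,q,r,s=0011]: 11110101  (ones: 6)
  rows 32-39 [p,q,r,s=0100]: 11111111  (ones: 8)
  rows 40-47 [p,q,r,s=0101]: 11111111  (ones: 8)
  rows 48-55 [p,q,r,s=0110]: 11111111  (ones: 8)
  rows 56-63 [p,q,r,s=0111]: 11111111  (ones: 8)
  rows 64-71 [p,q,r,s=1000]: 00000101  (ones: 2)
  rows 72-79 [p,q,r,s=1001]: 00000101  (ones: 2)
  rows 80-87 [p,q,r,s=1010]: 00000101  (ones: 2)
  rows 88-95 [p,q,r,s=1011]: 00000101  (ones: 2)
  rows 96-103 [p,q,r,s=1100]: 00001111  (ones: 4)
  rows 104-111 [p,q,r,s=1101]: 00001111  (ones: 4)
  rows 112-119 [p,q,r,s=1110]: 00001111  (ones: 4)
  rows 120-127 [p,q,r,s=1111]: 00001111  (ones: 4)
Disagreements = 6+6+6+6+8+8+8+8+2+2+2+2+4+4+4+4 = 80

80


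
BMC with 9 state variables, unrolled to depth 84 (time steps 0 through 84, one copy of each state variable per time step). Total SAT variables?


BMC unrolls to depth k, creating one copy of each state var for steps 0..k.
Step count = 84 + 1 = 85 (steps 0 through 84)
Vars per step = 9
Total = 9 * 85 = 765

765


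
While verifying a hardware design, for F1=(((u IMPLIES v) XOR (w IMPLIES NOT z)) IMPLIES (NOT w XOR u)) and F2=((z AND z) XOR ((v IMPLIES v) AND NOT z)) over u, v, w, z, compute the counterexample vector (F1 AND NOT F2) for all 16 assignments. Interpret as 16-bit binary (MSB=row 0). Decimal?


F1 = (((u IMPLIES v) XOR (w IMPLIES NOT z)) IMPLIES (NOT w XOR u))
F2 = ((z AND z) XOR ((v IMPLIES v) AND NOT z))
Counterexample to F1=>F2 is where F1=1 and F2=0.
Evaluate each row (bits = u,v,w,z, MSB first):
  row 0 [0000]: F1=1 F2=1 -> F1&~F2 -> 0
  row 1 [0001]: F1=1 F2=1 -> F1&~F2 -> 0
  row 2 [0010]: F1=1 F2=1 -> F1&~F2 -> 0
  row 3 [0011]: F1=0 F2=1 -> F1&~F2 -> 0
  row 4 [0100]: F1=1 F2=1 -> F1&~F2 -> 0
  row 5 [0101]: F1=1 F2=1 -> F1&~F2 -> 0
  row 6 [0110]: F1=1 F2=1 -> F1&~F2 -> 0
  row 7 [0111]: F1=0 F2=1 -> F1&~F2 -> 0
  row 8 [1000]: F1=0 F2=1 -> F1&~F2 -> 0
  row 9 [1001]: F1=0 F2=1 -> F1&~F2 -> 0
  row 10 [1010]: F1=1 F2=1 -> F1&~F2 -> 0
  row 11 [1011]: F1=1 F2=1 -> F1&~F2 -> 0
  row 12 [1100]: F1=1 F2=1 -> F1&~F2 -> 0
  row 13 [1101]: F1=1 F2=1 -> F1&~F2 -> 0
  row 14 [1110]: F1=1 F2=1 -> F1&~F2 -> 0
  row 15 [1111]: F1=1 F2=1 -> F1&~F2 -> 0
Full result column, 4 rows per line (u,v fixed per line; w,z runs 00..11 left to right):
  rows 0-3 [u,v=00]: 0000  = hex 0
  rows 4-7 [u,v=01]: 0000  = hex 0
  rows 8-11 [u,v=10]: 0000  = hex 0
  rows 12-15 [u,v=11]: 0000  = hex 0
Counterexample vector (row 0 .. row 15) = 0000000000000000
Output column grouped in 4s = 0000 0000 0000 0000 = 0x0000
Convert to decimal digit by digit (value = value*16 + digit):
  0 -> 0
  0*16 + 0 = 0
  0*16 + 0 = 0
  0*16 + 0 = 0
Decimal = 0

0


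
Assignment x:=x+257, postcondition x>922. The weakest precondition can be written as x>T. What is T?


Formula: wp(x:=E, P) = P[E/x] (substitute E for x in postcondition)
Step 1: Postcondition: x>922
Step 2: Substitute x+257 for x: x+257>922
Step 3: Solve for x: x > 922-257 = 665

665


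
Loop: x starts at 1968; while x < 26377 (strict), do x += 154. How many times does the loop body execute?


Step 1: x goes from 1968 toward 26377 by 154; the body runs while x<26377, so iterations = ceil((bound-start)/step)
Step 2: Distance=24409
Step 3: ceil(24409/154)=159

159


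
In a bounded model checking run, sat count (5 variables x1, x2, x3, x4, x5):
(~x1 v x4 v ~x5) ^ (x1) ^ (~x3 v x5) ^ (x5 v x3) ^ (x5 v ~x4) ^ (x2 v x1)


CNF with 6 clauses over 5 vars (32 assignments).
An assignment satisfies CNF iff every clause has >=1 true literal.
Check each row (bits = x1,x2,x3,x4,x5; clause T/F shown):
  row 0 [00000]: clauses=TFTFTF -> 0
  row 1 [00001]: clauses=TFTTTF -> 0
  row 2 [00010]: clauses=TFTFFF -> 0
  row 3 [00011]: clauses=TFTTTF -> 0
  row 4 [00100]: clauses=TFFTTF -> 0
  row 5 [00101]: clauses=TFTTTF -> 0
  row 6 [00110]: clauses=TFFTFF -> 0
  row 7 [00111]: clauses=TFTTTF -> 0
  row 8 [01000]: clauses=TFTFTT -> 0
  row 9 [01001]: clauses=TFTTTT -> 0
  row 10 [01010]: clauses=TFTFFT -> 0
  row 11 [01011]: clauses=TFTTTT -> 0
  row 12 [01100]: clauses=TFFTTT -> 0
  row 13 [01101]: clauses=TFTTTT -> 0
  row 14 [01110]: clauses=TFFTFT -> 0
  row 15 [01111]: clauses=TFTTTT -> 0
  row 16 [10000]: clauses=TTTFTT -> 0
  row 17 [10001]: clauses=FTTTTT -> 0
  row 18 [10010]: clauses=TTTFFT -> 0
  row 19 [10011]: clauses=TTTTTT -> 1
  row 20 [10100]: clauses=TTFTTT -> 0
  row 21 [10101]: clauses=FTTTTT -> 0
  row 22 [10110]: clauses=TTFTFT -> 0
  row 23 [10111]: clauses=TTTTTT -> 1
  row 24 [11000]: clauses=TTTFTT -> 0
  row 25 [11001]: clauses=FTTTTT -> 0
  row 26 [11010]: clauses=TTTFFT -> 0
  row 27 [11011]: clauses=TTTTTT -> 1
  row 28 [11100]: clauses=TTFTTT -> 0
  row 29 [11101]: clauses=FTTTTT -> 0
  row 30 [11110]: clauses=TTFTFT -> 0
  row 31 [11111]: clauses=TTTTTT -> 1
Full result column, 8 rows per line (x1,x2 fixed per line; x3,x4,x5 runs 000..111 left to right):
  rows 0-7 [x1,x2=00]: 00000000  (ones: 0)
  rows 8-15 [x1,x2=01]: 00000000  (ones: 0)
  rows 16-23 [x1,x2=10]: 00010001  (ones: 2)
  rows 24-31 [x1,x2=11]: 00010001  (ones: 2)
Satisfying assignments = 0+0+2+2 = 4

4


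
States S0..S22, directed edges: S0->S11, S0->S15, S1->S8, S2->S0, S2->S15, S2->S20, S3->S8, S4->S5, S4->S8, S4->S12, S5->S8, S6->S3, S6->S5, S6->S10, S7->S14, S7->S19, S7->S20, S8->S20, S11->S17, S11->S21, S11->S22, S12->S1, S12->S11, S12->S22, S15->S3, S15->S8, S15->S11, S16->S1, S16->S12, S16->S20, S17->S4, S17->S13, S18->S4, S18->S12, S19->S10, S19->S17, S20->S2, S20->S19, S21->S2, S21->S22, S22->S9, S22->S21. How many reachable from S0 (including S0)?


BFS from S0:
  layer 0: {S0}
  layer 1: {S11, S15}
  layer 2: {S3, S8, S17, S21, S22}
  layer 3: {S2, S4, S9, S13, S20}
  layer 4: {S5, S12, S19}
  layer 5: {S1, S10}
Reachable set: {S0, S1, S2, S3, S4, S5, S8, S9, S10, S11, S12, S13, S15, S17, S19, S20, S21, S22}
Count = 18

18


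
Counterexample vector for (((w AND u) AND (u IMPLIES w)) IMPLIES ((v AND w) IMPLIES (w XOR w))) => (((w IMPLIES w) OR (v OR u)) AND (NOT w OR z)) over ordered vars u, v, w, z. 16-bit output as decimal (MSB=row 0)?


F1 = (((w AND u) AND (u IMPLIES w)) IMPLIES ((v AND w) IMPLIES (w XOR w)))
F2 = (((w IMPLIES w) OR (v OR u)) AND (NOT w OR z))
Counterexample to F1=>F2 is where F1=1 and F2=0.
Evaluate each row (bits = u,v,w,z, MSB first):
  row 0 [0000]: F1=1 F2=1 -> F1&~F2 -> 0
  row 1 [0001]: F1=1 F2=1 -> F1&~F2 -> 0
  row 2 [0010]: F1=1 F2=0 -> F1&~F2 -> 1
  row 3 [0011]: F1=1 F2=1 -> F1&~F2 -> 0
  row 4 [0100]: F1=1 F2=1 -> F1&~F2 -> 0
  row 5 [0101]: F1=1 F2=1 -> F1&~F2 -> 0
  row 6 [0110]: F1=1 F2=0 -> F1&~F2 -> 1
  row 7 [0111]: F1=1 F2=1 -> F1&~F2 -> 0
  row 8 [1000]: F1=1 F2=1 -> F1&~F2 -> 0
  row 9 [1001]: F1=1 F2=1 -> F1&~F2 -> 0
  row 10 [1010]: F1=1 F2=0 -> F1&~F2 -> 1
  row 11 [1011]: F1=1 F2=1 -> F1&~F2 -> 0
  row 12 [1100]: F1=1 F2=1 -> F1&~F2 -> 0
  row 13 [1101]: F1=1 F2=1 -> F1&~F2 -> 0
  row 14 [1110]: F1=0 F2=0 -> F1&~F2 -> 0
  row 15 [1111]: F1=0 F2=1 -> F1&~F2 -> 0
Full result column, 4 rows per line (u,v fixed per line; w,z runs 00..11 left to right):
  rows 0-3 [u,v=00]: 0010  = hex 2
  rows 4-7 [u,v=01]: 0010  = hex 2
  rows 8-11 [u,v=10]: 0010  = hex 2
  rows 12-15 [u,v=11]: 0000  = hex 0
Counterexample vector (row 0 .. row 15) = 0010001000100000
Output column grouped in 4s = 0010 0010 0010 0000 = 0x2220
Convert to decimal digit by digit (value = value*16 + digit):
  2 -> 2
  2*16 + 2 = 34
  34*16 + 2 = 546
  546*16 + 0 = 8736
Decimal = 8736

8736


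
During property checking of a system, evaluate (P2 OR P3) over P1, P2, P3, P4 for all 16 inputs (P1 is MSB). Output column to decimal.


Formula: (P2 OR P3) over P1, P2, P3, P4 (16 rows)
Evaluate each row (bits = P1,P2,P3,P4, MSB first):
  row 0 [0000]: (0 OR 0) -> 0
  row 1 [0001]: (0 OR 0) -> 0
  row 2 [0010]: (0 OR 1) -> 1
  row 3 [0011]: (0 OR 1) -> 1
  row 4 [0100]: (1 OR 0) -> 1
  row 5 [0101]: (1 OR 0) -> 1
  row 6 [0110]: (1 OR 1) -> 1
  row 7 [0111]: (1 OR 1) -> 1
  row 8 [1000]: (0 OR 0) -> 0
  row 9 [1001]: (0 OR 0) -> 0
  row 10 [1010]: (0 OR 1) -> 1
  row 11 [1011]: (0 OR 1) -> 1
  row 12 [1100]: (1 OR 0) -> 1
  row 13 [1101]: (1 OR 0) -> 1
  row 14 [1110]: (1 OR 1) -> 1
  row 15 [1111]: (1 OR 1) -> 1
Full result column, 4 rows per line (P1,P2 fixed per line; P3,P4 runs 00..11 left to right):
  rows 0-3 [P1,P2=00]: 0011  = hex 3
  rows 4-7 [P1,P2=01]: 1111  = hex F
  rows 8-11 [P1,P2=10]: 0011  = hex 3
  rows 12-15 [P1,P2=11]: 1111  = hex F
Output column (row 0 .. row 15) = 0011111100111111
Output column grouped in 4s = 0011 1111 0011 1111 = 0x3F3F
Convert to decimal digit by digit (value = value*16 + digit):
  3 -> 3
  3*16 + 15 (F) = 63
  63*16 + 3 = 1011
  1011*16 + 15 (F) = 16191
Decimal = 16191

16191


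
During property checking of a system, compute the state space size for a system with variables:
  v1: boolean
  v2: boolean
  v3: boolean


State space = product of domain sizes of all variables.
Domain sizes:
  v1 (boolean): 2
  v2 (boolean): 2
  v3 (boolean): 2
Product = 2 * 2 * 2 = 8

8


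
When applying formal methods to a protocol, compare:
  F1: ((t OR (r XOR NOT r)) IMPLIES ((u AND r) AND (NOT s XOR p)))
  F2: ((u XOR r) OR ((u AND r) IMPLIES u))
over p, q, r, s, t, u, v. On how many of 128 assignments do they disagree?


F1 = ((t OR (r XOR NOT r)) IMPLIES ((u AND r) AND (NOT s XOR p)))
F2 = ((u XOR r) OR ((u AND r) IMPLIES u))
Evaluate both on each of 128 rows (bits = p,q,r,s,t,u,v):
  row 0 [0000000]: F1=0 F2=1 (differ) -> 1
  row 1 [0000001]: F1=0 F2=1 (differ) -> 1
  row 2 [0000010]: F1=0 F2=1 (differ) -> 1
  row 3 [0000011]: F1=0 F2=1 (differ) -> 1
  row 4 [0000100]: F1=0 F2=1 (differ) -> 1
  (every remaining row is evaluated the same way; all 128 results are listed next)
Full result column, 8 rows per line (p,q,r,s fixed per line; t,u,v runs 000..111 left to right):
  rows 0-7 [p,q,r,s=0000]: 11111111  (ones: 8)
  rows 8-15 [p,q,r,s=0001]: 11111111  (ones: 8)
  rows 16-23 [p,q,r,s=0010]: 11001100  (ones: 4)
  rows 24-31 [p,q,r,s=0011]: 11111111  (ones: 8)
  rows 32-39 [p,q,r,s=0100]: 11111111  (ones: 8)
  rows 40-47 [p,q,r,s=0101]: 11111111  (ones: 8)
  rows 48-55 [p,q,r,s=0110]: 11001100  (ones: 4)
  rows 56-63 [p,q,r,s=0111]: 11111111  (ones: 8)
  rows 64-71 [p,q,r,s=1000]: 11111111  (ones: 8)
  rows 72-79 [p,q,r,s=1001]: 11111111  (ones: 8)
  rows 80-87 [p,q,r,s=1010]: 11111111  (ones: 8)
  rows 88-95 [p,q,r,s=1011]: 11001100  (ones: 4)
  rows 96-103 [p,q,r,s=1100]: 11111111  (ones: 8)
  rows 104-111 [p,q,r,s=1101]: 11111111  (ones: 8)
  rows 112-119 [p,q,r,s=1110]: 11111111  (ones: 8)
  rows 120-127 [p,q,r,s=1111]: 11001100  (ones: 4)
Disagreements = 8+8+4+8+8+8+4+8+8+8+8+4+8+8+8+4 = 112

112


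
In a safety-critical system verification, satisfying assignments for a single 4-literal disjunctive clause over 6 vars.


Step 1: Total=2^6=64
Step 2: Unsat when all 4 false: 2^2=4
Step 3: Sat=64-4=60

60


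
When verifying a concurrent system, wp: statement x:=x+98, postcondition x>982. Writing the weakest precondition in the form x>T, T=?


Formula: wp(x:=E, P) = P[E/x] (substitute E for x in postcondition)
Step 1: Postcondition: x>982
Step 2: Substitute x+98 for x: x+98>982
Step 3: Solve for x: x > 982-98 = 884

884
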